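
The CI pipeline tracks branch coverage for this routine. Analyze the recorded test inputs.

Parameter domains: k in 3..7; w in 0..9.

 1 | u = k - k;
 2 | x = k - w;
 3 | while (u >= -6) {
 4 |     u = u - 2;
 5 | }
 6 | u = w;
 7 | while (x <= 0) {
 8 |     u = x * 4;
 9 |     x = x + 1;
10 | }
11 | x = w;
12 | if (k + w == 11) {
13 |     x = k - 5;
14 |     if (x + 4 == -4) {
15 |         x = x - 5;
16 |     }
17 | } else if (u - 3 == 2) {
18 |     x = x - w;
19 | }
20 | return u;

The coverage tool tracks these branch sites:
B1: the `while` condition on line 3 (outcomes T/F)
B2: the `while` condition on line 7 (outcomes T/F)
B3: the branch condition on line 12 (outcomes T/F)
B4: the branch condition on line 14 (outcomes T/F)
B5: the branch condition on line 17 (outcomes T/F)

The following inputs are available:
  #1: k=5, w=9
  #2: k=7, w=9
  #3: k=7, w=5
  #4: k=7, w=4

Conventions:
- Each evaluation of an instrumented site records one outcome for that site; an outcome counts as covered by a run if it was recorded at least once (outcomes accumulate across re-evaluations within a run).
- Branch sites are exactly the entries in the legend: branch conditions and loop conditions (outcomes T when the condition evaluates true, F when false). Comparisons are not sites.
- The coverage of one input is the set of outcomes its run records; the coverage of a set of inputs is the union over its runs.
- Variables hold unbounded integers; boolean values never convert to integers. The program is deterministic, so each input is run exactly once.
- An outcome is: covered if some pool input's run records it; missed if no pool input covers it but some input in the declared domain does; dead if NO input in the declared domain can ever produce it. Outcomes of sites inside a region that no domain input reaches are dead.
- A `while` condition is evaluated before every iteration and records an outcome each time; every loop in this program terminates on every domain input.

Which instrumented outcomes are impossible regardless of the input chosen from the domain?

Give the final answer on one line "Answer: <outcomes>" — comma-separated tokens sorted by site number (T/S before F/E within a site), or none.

exhaustive pass over the 50-input domain:
  B4=T: zero occurrences over every domain input -> dead
  reachable outcomes have witnesses, e.g. B1=T (e.g. k=3, w=0), B1=F (e.g. k=3, w=0), B2=T (e.g. k=3, w=3), B2=F (e.g. k=3, w=0)

Answer: B4=T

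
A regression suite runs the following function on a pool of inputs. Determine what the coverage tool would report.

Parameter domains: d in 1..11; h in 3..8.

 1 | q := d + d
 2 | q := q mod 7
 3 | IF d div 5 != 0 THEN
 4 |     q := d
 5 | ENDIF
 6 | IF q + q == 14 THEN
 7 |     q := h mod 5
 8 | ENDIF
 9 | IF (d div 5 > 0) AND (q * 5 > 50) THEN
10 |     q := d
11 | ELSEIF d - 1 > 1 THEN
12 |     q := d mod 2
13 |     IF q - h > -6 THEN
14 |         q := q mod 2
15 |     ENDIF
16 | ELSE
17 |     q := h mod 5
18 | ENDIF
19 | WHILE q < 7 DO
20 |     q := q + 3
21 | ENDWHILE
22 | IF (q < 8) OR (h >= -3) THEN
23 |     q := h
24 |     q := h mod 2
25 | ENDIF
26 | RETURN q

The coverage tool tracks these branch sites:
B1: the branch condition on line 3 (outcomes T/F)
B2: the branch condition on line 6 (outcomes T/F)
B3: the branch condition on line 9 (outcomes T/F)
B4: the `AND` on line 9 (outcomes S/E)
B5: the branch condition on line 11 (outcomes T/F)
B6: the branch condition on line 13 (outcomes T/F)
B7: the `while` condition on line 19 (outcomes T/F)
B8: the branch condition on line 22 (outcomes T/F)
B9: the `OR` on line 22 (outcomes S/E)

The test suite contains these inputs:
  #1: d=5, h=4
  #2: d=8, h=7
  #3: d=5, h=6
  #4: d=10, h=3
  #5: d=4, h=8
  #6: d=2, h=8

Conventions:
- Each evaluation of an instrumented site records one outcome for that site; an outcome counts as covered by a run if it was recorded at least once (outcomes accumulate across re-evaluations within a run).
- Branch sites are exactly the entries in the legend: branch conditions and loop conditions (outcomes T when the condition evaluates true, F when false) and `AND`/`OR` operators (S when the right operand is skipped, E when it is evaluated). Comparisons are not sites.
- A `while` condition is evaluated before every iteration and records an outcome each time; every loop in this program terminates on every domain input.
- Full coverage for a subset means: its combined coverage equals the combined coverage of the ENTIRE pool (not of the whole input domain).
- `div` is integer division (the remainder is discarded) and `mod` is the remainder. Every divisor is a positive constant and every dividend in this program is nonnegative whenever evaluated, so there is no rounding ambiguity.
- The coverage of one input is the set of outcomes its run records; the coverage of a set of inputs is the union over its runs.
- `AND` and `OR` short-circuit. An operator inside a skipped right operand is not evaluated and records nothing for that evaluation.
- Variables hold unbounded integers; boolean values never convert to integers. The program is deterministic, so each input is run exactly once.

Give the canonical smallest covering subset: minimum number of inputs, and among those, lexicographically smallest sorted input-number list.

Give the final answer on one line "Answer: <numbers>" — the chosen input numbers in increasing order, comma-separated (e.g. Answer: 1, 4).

test 1 (d=5, h=4) fires B1->T, B2->F, B4->E, B3->F, B5->T, B6->T, B7->T, B7->T, B7->F, B9->S, B8->T; hits B1=T, B2=F, B3=F, B4=E, B5=T, B6=T, B7=T, B7=F, B8=T, B9=S
test 2 (d=8, h=7) fires B1->T, B2->F, B4->E, B3->F, B5->T, B6->F, B7->T, B7->T, B7->T, B7->F, B9->E, B8->T; hits B1=T, B2=F, B3=F, B4=E, B5=T, B6=F, B7=T, B7=F, B8=T, B9=E
test 3 (d=5, h=6) fires B1->T, B2->F, B4->E, B3->F, B5->T, B6->T, B7->T, B7->T, B7->F, B9->S, B8->T; hits B1=T, B2=F, B3=F, B4=E, B5=T, B6=T, B7=T, B7=F, B8=T, B9=S
test 4 (d=10, h=3) fires B1->T, B2->F, B4->E, B3->F, B5->T, B6->T, B7->T, B7->T, B7->T, B7->F, B9->E, B8->T; hits B1=T, B2=F, B3=F, B4=E, B5=T, B6=T, B7=T, B7=F, B8=T, B9=E
test 5 (d=4, h=8) fires B1->F, B2->F, B4->S, B3->F, B5->T, B6->F, B7->T, B7->T, B7->T, B7->F, B9->E, B8->T; hits B1=F, B2=F, B3=F, B4=S, B5=T, B6=F, B7=T, B7=F, B8=T, B9=E
test 6 (d=2, h=8) fires B1->F, B2->F, B4->S, B3->F, B5->F, B7->T, B7->T, B7->F, B9->E, B8->T; hits B1=F, B2=F, B3=F, B4=S, B5=F, B7=T, B7=F, B8=T, B9=E
together the pool reaches 15 outcomes: B1=T, B1=F, B2=F, B3=F, B4=S, B4=E, B5=T, B5=F, B6=T, B6=F, B7=T, B7=F, B8=T, B9=S, B9=E
size 1 is not enough: best union over all size-1 subsets is 10/15
size 2 is not enough: best union over all size-2 subsets is 14/15
the canonical winner is {1, 2, 6}: size 3, full 15-outcome coverage, earliest index list among size-3 covers

Answer: 1, 2, 6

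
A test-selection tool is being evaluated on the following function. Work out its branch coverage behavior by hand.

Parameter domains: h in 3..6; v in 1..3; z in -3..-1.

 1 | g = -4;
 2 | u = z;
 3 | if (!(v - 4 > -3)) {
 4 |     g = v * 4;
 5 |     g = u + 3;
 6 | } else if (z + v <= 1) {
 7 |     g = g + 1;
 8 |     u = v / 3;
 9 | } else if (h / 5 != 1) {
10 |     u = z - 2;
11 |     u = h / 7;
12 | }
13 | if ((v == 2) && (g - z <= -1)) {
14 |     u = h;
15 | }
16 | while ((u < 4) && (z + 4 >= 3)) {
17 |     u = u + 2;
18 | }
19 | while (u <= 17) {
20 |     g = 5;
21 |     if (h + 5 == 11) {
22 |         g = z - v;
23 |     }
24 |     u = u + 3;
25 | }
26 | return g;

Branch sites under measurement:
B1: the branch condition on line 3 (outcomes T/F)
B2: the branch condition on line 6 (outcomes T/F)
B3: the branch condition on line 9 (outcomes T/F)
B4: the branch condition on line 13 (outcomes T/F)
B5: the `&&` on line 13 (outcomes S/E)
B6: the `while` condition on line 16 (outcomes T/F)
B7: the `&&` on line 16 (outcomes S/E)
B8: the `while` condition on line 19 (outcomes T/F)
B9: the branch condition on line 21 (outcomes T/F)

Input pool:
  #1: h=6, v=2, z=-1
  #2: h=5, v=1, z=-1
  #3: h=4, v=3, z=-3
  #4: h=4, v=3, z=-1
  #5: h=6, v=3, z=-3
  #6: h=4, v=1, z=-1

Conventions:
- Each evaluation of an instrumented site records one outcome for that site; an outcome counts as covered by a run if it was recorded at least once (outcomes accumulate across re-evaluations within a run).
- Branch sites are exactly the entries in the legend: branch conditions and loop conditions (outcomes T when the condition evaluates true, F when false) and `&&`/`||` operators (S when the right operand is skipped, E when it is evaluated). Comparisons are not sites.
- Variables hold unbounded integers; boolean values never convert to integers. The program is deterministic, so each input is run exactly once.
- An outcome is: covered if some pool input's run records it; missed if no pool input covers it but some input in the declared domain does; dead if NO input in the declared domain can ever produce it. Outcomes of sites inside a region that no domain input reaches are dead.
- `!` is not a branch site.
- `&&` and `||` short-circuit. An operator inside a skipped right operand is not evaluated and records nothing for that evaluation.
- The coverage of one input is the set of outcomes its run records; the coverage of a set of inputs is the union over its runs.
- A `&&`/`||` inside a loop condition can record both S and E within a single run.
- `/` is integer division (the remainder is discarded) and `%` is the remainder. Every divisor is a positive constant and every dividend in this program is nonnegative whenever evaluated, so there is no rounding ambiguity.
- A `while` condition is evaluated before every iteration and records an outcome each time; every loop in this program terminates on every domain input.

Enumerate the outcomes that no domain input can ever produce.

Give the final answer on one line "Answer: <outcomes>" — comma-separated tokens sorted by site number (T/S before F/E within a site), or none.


running all 36 domain inputs and tallying outcomes:
  reachable outcomes have witnesses, e.g. B1=T (e.g. h=3, v=1, z=-3), B1=F (e.g. h=3, v=2, z=-3), B2=T (e.g. h=3, v=2, z=-3), B2=F (e.g. h=3, v=3, z=-1)
Answer: none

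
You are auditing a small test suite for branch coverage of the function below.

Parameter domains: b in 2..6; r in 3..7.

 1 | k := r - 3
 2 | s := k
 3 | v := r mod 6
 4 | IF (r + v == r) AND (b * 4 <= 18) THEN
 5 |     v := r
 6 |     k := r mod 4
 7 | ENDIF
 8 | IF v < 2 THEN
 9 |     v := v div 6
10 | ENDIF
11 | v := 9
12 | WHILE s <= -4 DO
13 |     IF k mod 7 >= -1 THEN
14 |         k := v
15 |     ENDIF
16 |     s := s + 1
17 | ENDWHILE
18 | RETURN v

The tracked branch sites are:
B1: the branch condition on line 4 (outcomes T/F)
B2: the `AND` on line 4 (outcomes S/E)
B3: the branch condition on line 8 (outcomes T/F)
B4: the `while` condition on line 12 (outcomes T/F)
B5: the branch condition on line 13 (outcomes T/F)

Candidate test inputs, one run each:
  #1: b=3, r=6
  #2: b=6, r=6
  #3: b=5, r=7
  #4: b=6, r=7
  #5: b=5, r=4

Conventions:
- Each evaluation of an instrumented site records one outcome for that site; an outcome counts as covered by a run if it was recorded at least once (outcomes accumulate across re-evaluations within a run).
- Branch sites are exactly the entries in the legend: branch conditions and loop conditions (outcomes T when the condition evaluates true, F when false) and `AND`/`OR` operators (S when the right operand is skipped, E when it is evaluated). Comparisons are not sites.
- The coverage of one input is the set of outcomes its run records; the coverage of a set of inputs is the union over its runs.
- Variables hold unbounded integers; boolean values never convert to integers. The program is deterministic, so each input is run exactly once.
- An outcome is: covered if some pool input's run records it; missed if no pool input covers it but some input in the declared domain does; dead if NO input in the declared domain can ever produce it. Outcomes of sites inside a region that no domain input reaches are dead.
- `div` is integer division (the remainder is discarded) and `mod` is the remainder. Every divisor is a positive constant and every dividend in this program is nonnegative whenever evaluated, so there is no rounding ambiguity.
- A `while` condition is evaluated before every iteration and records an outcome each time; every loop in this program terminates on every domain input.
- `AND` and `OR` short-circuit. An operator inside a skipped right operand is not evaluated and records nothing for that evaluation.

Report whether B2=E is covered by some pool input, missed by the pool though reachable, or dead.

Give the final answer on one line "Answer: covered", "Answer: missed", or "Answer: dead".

B2=E is recorded by pool input(s) 1, 2 -> covered

Answer: covered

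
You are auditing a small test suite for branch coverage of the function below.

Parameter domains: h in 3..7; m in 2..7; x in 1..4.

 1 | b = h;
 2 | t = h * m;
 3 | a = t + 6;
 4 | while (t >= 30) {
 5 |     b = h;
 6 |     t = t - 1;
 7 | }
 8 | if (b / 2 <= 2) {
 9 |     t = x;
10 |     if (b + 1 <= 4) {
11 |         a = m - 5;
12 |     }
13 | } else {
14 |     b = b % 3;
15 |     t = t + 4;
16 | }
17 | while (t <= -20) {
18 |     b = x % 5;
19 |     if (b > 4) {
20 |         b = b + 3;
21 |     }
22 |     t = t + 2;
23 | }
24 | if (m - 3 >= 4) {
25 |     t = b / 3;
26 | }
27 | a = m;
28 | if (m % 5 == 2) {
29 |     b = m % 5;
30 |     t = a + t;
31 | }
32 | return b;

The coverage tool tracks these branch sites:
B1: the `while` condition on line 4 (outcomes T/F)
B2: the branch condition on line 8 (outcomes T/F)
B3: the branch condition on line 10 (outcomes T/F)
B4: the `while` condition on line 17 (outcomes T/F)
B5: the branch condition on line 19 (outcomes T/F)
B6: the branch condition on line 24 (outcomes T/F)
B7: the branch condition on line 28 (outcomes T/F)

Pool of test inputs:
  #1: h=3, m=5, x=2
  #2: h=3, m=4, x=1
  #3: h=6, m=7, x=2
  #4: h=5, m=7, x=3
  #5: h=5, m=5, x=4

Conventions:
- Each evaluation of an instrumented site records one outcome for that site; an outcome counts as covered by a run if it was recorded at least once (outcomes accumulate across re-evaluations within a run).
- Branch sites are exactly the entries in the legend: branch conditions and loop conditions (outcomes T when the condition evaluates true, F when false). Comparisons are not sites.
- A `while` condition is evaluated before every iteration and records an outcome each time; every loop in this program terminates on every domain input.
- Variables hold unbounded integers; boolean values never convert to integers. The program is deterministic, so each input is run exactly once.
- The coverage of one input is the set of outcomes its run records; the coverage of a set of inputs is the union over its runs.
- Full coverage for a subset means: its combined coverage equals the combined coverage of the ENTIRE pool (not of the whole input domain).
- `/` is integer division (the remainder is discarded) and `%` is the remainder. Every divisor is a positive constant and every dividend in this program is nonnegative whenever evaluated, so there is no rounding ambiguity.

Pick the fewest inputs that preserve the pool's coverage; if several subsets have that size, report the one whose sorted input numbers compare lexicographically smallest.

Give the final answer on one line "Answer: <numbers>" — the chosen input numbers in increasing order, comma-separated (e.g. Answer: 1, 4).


input #1 (h=3, m=5, x=2): covers B1=F, B2=T, B3=T, B4=F, B6=F, B7=F
input #2 (h=3, m=4, x=1): covers B1=F, B2=T, B3=T, B4=F, B6=F, B7=F
input #3 (h=6, m=7, x=2): covers B1=T, B1=F, B2=F, B4=F, B6=T, B7=T
input #4 (h=5, m=7, x=3): covers B1=T, B1=F, B2=T, B3=F, B4=F, B6=T, B7=T
input #5 (h=5, m=5, x=4): covers B1=F, B2=T, B3=F, B4=F, B6=F, B7=F
union over all inputs: B1=T, B1=F, B2=T, B2=F, B3=T, B3=F, B4=F, B6=T, B6=F, B7=T, B7=F (11 outcomes)
every size-1 subset falls short of the 11 outcomes (best: 7/11)
every size-2 subset falls short of the 11 outcomes (best: 10/11)
inputs {1, 3, 4} (size 3) cover everything; no size-3 subset with a lexicographically smaller index list covers all 11
Answer: 1, 3, 4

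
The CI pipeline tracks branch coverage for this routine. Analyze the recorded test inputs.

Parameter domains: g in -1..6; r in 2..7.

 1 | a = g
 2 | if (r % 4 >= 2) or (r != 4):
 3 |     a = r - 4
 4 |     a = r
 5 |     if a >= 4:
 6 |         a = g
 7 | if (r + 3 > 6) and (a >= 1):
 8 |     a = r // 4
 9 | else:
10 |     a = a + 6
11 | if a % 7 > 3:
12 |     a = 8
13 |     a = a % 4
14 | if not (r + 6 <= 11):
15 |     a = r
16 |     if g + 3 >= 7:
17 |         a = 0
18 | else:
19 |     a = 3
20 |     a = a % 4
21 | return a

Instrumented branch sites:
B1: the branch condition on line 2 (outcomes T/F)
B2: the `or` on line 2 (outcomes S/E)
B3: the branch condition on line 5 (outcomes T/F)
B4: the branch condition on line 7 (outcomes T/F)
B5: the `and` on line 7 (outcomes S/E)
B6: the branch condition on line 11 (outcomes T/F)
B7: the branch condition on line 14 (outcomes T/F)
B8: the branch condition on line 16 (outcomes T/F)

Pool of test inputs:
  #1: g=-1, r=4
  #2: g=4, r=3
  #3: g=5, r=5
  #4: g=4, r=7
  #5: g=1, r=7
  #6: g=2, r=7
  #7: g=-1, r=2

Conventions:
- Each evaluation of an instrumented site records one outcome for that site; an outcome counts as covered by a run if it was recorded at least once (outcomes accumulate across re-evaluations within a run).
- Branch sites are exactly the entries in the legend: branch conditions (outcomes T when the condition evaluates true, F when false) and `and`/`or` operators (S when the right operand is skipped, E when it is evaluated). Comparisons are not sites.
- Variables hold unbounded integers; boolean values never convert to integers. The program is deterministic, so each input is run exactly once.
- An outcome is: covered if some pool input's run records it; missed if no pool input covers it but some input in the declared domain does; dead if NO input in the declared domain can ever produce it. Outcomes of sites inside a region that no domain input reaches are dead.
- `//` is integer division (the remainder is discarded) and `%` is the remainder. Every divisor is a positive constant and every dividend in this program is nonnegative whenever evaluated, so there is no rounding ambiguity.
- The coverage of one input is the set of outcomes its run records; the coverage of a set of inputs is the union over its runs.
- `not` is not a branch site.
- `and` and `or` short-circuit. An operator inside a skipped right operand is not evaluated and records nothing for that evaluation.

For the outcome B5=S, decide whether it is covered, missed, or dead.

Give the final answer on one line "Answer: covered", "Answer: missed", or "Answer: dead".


B5=S is recorded by pool input(s) 2, 7 -> covered
Answer: covered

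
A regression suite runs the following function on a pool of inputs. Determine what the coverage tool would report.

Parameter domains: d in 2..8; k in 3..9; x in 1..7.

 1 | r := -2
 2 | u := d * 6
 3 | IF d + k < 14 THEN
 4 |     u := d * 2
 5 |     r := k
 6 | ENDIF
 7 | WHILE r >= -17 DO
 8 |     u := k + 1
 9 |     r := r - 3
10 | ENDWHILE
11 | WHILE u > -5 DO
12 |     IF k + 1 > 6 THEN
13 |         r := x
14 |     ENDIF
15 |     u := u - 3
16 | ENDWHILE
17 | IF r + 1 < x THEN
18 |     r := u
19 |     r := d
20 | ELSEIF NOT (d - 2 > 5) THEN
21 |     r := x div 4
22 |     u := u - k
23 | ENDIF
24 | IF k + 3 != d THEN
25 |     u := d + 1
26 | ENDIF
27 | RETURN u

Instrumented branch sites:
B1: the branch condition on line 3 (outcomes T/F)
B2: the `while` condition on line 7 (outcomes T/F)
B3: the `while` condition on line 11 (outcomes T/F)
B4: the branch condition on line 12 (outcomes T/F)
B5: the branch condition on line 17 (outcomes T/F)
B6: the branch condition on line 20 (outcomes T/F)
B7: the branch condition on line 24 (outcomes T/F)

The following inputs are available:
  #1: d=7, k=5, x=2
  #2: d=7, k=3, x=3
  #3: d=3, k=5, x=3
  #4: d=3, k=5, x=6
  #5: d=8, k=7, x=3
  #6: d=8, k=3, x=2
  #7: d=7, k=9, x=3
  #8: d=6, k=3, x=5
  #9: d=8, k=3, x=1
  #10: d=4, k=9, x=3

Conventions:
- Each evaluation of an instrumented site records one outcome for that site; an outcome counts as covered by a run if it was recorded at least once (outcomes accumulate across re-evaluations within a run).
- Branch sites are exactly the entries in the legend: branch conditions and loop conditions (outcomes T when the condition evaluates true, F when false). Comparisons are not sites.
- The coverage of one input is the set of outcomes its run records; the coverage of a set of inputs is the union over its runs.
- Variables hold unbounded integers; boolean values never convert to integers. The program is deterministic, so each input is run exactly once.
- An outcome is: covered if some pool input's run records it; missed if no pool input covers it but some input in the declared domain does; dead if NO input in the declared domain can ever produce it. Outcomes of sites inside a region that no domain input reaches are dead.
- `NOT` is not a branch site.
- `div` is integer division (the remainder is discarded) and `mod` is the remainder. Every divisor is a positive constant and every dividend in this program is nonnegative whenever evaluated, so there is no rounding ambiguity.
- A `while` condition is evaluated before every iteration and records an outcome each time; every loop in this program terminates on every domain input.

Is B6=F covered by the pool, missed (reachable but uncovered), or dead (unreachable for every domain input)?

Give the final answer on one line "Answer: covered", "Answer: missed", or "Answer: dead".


B6=F is recorded by pool input(s) 5 -> covered
Answer: covered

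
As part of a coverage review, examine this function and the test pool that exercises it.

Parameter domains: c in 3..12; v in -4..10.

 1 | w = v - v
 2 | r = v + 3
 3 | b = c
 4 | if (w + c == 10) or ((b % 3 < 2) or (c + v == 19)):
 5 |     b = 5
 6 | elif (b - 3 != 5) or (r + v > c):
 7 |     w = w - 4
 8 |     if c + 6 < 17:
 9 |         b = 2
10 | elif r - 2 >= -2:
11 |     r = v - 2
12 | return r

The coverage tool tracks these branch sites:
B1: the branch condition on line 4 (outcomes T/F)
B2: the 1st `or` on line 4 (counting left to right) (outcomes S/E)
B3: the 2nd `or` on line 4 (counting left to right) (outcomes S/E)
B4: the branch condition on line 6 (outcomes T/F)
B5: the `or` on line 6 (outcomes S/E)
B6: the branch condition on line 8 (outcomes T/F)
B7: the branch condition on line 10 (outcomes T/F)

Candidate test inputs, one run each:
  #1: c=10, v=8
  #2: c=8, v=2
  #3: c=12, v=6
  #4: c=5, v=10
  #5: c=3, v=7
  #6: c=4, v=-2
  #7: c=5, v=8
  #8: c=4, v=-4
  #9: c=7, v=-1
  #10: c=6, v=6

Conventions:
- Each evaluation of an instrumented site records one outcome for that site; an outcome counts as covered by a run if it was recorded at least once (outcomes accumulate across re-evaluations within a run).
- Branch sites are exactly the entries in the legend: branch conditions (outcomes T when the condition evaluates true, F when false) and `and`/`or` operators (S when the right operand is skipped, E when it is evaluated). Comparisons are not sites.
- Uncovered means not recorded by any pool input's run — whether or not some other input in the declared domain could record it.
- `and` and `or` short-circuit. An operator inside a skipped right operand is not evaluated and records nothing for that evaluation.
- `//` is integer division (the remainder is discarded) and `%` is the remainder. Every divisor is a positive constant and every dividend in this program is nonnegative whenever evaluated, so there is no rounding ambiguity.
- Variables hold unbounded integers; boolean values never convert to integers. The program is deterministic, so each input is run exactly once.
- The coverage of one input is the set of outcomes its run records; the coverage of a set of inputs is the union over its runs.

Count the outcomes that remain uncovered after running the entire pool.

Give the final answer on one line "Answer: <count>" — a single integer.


input #1, c=10, v=8: outcomes B1=T, B2=S
input #2, c=8, v=2: outcomes B1=F, B2=E, B3=E, B4=F, B5=E, B7=T
input #3, c=12, v=6: outcomes B1=T, B2=E, B3=S
input #4, c=5, v=10: outcomes B1=F, B2=E, B3=E, B4=T, B5=S, B6=T
input #5, c=3, v=7: outcomes B1=T, B2=E, B3=S
input #6, c=4, v=-2: outcomes B1=T, B2=E, B3=S
input #7, c=5, v=8: outcomes B1=F, B2=E, B3=E, B4=T, B5=S, B6=T
input #8, c=4, v=-4: outcomes B1=T, B2=E, B3=S
input #9, c=7, v=-1: outcomes B1=T, B2=E, B3=S
input #10, c=6, v=6: outcomes B1=T, B2=E, B3=S
union over the pool: B1=T, B1=F, B2=S, B2=E, B3=S, B3=E, B4=T, B4=F, B5=S, B5=E, B6=T, B7=T
uncovered (2 of 14): B6=F, B7=F
Answer: 2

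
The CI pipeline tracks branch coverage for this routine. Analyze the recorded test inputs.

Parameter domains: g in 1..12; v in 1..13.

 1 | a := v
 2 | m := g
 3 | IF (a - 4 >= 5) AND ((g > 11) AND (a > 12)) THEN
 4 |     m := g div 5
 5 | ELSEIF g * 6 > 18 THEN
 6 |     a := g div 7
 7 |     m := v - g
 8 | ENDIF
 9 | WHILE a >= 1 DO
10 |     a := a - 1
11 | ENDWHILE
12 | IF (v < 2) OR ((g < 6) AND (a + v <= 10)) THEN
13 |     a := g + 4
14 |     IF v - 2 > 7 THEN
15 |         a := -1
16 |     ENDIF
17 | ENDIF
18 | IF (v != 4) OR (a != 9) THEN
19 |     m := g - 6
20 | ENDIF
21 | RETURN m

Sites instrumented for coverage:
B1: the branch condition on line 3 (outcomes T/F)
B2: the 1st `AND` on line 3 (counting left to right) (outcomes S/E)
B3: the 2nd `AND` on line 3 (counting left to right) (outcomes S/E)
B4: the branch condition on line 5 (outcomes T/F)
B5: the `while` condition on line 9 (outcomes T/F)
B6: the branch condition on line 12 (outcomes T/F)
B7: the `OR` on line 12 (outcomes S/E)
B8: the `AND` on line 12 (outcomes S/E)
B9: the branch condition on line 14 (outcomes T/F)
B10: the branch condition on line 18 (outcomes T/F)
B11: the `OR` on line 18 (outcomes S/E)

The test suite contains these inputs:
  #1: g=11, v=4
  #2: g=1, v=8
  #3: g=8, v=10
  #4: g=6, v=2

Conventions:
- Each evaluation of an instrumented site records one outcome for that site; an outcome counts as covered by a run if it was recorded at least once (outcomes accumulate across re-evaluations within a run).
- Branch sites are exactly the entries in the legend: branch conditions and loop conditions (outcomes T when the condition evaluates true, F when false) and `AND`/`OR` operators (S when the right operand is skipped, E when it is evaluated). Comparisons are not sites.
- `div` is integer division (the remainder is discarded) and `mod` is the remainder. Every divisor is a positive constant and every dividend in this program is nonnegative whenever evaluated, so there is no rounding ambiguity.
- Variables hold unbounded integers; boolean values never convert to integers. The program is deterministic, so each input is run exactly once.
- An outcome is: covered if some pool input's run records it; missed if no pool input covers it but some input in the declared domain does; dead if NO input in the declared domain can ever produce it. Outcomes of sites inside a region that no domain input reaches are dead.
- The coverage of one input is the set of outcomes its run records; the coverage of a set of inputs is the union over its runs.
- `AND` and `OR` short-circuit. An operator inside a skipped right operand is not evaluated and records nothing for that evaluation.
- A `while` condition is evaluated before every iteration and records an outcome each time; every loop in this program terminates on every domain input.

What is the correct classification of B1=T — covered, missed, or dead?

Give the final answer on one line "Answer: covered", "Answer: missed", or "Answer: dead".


no pool input records B1=T
but domain input (g=12, v=13) does record it -> reachable, so missed
Answer: missed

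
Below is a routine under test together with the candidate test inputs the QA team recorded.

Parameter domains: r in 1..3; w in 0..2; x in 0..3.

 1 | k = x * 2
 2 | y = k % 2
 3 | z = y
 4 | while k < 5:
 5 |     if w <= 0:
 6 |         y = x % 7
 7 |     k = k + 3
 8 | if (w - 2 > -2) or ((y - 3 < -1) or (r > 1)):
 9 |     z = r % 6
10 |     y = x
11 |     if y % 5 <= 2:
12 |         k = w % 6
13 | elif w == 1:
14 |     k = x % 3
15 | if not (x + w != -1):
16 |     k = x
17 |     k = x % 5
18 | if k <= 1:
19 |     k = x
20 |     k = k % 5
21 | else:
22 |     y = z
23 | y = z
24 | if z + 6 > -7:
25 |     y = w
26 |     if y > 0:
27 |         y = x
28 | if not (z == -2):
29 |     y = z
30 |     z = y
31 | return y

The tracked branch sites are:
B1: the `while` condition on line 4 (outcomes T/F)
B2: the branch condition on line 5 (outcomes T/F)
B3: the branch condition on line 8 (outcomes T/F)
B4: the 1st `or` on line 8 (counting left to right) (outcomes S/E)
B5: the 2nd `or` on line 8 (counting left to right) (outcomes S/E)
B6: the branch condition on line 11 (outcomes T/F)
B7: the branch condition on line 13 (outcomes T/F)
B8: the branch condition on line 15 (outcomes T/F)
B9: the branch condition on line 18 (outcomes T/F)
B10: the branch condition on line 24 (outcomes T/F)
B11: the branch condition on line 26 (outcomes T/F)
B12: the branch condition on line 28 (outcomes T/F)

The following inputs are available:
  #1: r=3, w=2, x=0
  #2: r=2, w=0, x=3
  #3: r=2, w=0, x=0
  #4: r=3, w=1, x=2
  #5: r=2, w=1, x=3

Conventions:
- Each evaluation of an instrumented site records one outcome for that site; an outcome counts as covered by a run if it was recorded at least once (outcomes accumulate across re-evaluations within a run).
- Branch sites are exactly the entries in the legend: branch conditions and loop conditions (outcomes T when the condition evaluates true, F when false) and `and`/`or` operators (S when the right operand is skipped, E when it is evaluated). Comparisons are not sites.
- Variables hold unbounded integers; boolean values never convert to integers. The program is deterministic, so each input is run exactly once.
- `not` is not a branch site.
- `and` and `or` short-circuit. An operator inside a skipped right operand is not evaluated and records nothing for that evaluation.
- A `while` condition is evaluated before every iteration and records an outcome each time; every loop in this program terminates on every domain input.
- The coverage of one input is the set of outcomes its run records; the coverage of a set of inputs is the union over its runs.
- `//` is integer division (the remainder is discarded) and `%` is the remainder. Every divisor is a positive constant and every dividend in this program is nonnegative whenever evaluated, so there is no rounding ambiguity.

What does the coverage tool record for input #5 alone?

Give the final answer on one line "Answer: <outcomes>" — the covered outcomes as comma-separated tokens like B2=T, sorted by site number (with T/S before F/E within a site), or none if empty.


Simulating input #5 (r=2, w=1, x=3) step by step:
  B1->F, B4->S, B3->T, B6->F, B8->F, B9->F, B10->T, B11->T, B12->T
deduplicating events, the covered set is: B1=F, B3=T, B4=S, B6=F, B8=F, B9=F, B10=T, B11=T, B12=T
Answer: B1=F, B3=T, B4=S, B6=F, B8=F, B9=F, B10=T, B11=T, B12=T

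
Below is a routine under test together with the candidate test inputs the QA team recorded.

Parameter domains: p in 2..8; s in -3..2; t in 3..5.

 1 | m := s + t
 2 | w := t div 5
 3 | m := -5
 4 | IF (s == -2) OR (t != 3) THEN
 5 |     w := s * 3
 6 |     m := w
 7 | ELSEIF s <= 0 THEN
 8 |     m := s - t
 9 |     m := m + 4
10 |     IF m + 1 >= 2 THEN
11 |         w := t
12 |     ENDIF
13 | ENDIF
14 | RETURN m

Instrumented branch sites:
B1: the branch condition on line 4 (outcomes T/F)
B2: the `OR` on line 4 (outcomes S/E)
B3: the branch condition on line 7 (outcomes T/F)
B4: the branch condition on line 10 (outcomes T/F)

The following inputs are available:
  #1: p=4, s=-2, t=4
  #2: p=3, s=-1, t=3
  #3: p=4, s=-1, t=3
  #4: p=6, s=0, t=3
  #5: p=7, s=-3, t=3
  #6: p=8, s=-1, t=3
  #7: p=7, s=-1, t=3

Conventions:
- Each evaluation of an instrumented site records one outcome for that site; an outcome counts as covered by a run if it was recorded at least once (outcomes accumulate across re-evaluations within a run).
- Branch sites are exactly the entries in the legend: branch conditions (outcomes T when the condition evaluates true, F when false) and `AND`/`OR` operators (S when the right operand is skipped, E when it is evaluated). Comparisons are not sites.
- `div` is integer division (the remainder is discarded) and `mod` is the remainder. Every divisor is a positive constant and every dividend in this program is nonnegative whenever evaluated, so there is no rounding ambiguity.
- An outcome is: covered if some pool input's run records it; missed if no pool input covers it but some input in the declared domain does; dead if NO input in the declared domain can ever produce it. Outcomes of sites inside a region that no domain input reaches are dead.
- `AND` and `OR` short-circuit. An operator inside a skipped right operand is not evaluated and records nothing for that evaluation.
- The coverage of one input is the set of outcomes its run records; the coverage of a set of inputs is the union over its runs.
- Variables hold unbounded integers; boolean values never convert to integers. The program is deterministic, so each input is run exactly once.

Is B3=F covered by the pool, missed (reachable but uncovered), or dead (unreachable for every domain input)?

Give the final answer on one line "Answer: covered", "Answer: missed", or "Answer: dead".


no pool input records B3=F
but domain input (p=2, s=1, t=3) does record it -> reachable, so missed
Answer: missed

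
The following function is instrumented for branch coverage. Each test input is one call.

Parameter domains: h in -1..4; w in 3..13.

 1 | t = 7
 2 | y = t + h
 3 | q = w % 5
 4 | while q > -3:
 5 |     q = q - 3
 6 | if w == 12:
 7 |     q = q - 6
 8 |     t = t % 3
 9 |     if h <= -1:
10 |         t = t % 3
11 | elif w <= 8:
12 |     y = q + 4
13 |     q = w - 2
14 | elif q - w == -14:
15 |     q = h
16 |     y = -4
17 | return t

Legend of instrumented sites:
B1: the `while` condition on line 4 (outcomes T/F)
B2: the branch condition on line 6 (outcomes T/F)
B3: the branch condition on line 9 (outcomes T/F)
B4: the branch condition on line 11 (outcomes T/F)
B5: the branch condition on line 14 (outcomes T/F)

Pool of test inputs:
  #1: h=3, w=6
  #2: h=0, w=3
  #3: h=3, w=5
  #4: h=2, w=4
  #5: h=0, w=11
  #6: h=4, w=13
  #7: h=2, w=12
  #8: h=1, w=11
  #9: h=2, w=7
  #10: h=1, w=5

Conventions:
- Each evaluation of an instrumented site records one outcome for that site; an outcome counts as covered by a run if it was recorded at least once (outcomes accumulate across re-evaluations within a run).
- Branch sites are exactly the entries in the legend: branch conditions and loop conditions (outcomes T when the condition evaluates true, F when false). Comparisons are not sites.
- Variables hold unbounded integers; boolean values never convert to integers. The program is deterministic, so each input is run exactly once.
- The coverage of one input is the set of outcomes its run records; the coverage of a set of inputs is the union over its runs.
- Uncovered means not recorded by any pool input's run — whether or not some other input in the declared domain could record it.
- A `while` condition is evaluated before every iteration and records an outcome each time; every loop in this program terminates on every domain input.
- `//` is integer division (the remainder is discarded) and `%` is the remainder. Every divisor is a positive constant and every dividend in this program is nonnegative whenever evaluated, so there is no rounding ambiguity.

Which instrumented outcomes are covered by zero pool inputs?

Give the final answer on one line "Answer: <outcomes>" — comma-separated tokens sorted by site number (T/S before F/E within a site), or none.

#1 (h=3, w=6) -> B1->T, B1->T, B1->F, B2->F, B4->T; covered: B1=T, B1=F, B2=F, B4=T
#2 (h=0, w=3) -> B1->T, B1->T, B1->F, B2->F, B4->T; covered: B1=T, B1=F, B2=F, B4=T
#3 (h=3, w=5) -> B1->T, B1->F, B2->F, B4->T; covered: B1=T, B1=F, B2=F, B4=T
#4 (h=2, w=4) -> B1->T, B1->T, B1->T, B1->F, B2->F, B4->T; covered: B1=T, B1=F, B2=F, B4=T
#5 (h=0, w=11) -> B1->T, B1->T, B1->F, B2->F, B4->F, B5->F; covered: B1=T, B1=F, B2=F, B4=F, B5=F
#6 (h=4, w=13) -> B1->T, B1->T, B1->F, B2->F, B4->F, B5->F; covered: B1=T, B1=F, B2=F, B4=F, B5=F
#7 (h=2, w=12) -> B1->T, B1->T, B1->F, B2->T, B3->F; covered: B1=T, B1=F, B2=T, B3=F
#8 (h=1, w=11) -> B1->T, B1->T, B1->F, B2->F, B4->F, B5->F; covered: B1=T, B1=F, B2=F, B4=F, B5=F
#9 (h=2, w=7) -> B1->T, B1->T, B1->F, B2->F, B4->T; covered: B1=T, B1=F, B2=F, B4=T
#10 (h=1, w=5) -> B1->T, B1->F, B2->F, B4->T; covered: B1=T, B1=F, B2=F, B4=T
union over the pool: B1=T, B1=F, B2=T, B2=F, B3=F, B4=T, B4=F, B5=F
uncovered (2 of 10): B3=T, B5=T

Answer: B3=T, B5=T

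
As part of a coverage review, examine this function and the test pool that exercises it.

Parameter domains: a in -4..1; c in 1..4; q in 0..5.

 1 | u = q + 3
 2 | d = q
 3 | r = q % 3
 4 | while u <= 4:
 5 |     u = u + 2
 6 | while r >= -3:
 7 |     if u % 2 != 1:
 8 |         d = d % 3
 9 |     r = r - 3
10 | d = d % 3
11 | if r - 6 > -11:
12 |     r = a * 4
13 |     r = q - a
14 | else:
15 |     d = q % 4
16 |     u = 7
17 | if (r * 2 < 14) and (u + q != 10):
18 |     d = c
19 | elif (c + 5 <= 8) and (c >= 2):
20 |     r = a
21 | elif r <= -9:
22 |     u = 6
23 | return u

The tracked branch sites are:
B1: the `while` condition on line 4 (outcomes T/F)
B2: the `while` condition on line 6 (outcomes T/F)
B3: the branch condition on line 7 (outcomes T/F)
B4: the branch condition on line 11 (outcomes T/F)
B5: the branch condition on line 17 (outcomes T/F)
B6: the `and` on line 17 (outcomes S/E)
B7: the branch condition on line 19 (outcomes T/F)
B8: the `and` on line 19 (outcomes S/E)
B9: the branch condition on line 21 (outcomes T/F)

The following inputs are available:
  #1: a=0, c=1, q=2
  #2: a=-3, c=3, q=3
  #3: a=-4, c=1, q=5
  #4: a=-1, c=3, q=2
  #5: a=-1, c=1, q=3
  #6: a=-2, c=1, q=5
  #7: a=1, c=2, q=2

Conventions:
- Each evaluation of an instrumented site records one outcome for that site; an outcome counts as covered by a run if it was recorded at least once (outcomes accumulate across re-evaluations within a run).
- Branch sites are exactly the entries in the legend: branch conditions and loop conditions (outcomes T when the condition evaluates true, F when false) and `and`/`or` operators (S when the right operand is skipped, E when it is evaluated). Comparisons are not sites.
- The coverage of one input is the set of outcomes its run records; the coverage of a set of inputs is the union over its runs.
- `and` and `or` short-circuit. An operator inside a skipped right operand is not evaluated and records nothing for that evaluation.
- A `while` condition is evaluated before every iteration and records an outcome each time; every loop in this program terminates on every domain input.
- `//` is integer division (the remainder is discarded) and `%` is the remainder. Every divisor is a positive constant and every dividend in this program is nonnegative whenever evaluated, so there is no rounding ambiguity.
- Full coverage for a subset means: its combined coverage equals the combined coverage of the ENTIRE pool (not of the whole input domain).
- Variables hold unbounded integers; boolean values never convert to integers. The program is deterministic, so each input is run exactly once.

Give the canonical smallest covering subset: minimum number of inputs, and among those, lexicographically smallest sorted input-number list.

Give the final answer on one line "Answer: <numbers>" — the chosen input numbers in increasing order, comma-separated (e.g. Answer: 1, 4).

test 1 (a=0, c=1, q=2) fires B1->F, B2->T, B3->F, B2->T, B3->F, B2->F, B4->T, B6->E, B5->T; hits B1=F, B2=T, B2=F, B3=F, B4=T, B5=T, B6=E
test 2 (a=-3, c=3, q=3) fires B1->F, B2->T, B3->T, B2->T, B3->T, B2->F, B4->F, B6->E, B5->F, B8->E, B7->T; hits B1=F, B2=T, B2=F, B3=T, B4=F, B5=F, B6=E, B7=T, B8=E
test 3 (a=-4, c=1, q=5) fires B1->F, B2->T, B3->T, B2->T, B3->T, B2->F, B4->T, B6->S, B5->F, B8->E, B7->F, B9->F; hits B1=F, B2=T, B2=F, B3=T, B4=T, B5=F, B6=S, B7=F, B8=E, B9=F
test 4 (a=-1, c=3, q=2) fires B1->F, B2->T, B3->F, B2->T, B3->F, B2->F, B4->T, B6->E, B5->T; hits B1=F, B2=T, B2=F, B3=F, B4=T, B5=T, B6=E
test 5 (a=-1, c=1, q=3) fires B1->F, B2->T, B3->T, B2->T, B3->T, B2->F, B4->F, B6->E, B5->F, B8->E, B7->F, B9->F; hits B1=F, B2=T, B2=F, B3=T, B4=F, B5=F, B6=E, B7=F, B8=E, B9=F
test 6 (a=-2, c=1, q=5) fires B1->F, B2->T, B3->T, B2->T, B3->T, B2->F, B4->T, B6->S, B5->F, B8->E, B7->F, B9->F; hits B1=F, B2=T, B2=F, B3=T, B4=T, B5=F, B6=S, B7=F, B8=E, B9=F
test 7 (a=1, c=2, q=2) fires B1->F, B2->T, B3->F, B2->T, B3->F, B2->F, B4->T, B6->E, B5->T; hits B1=F, B2=T, B2=F, B3=F, B4=T, B5=T, B6=E
the full pool covers 15 outcomes: B1=F, B2=T, B2=F, B3=T, B3=F, B4=T, B4=F, B5=T, B5=F, B6=S, B6=E, B7=T, B7=F, B8=E, B9=F
size 1 is not enough: best union over all size-1 subsets is 10/15
size 2 is not enough: best union over all size-2 subsets is 13/15
the canonical winner is {1, 2, 3}: size 3, full 15-outcome coverage, earliest index list among size-3 covers

Answer: 1, 2, 3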